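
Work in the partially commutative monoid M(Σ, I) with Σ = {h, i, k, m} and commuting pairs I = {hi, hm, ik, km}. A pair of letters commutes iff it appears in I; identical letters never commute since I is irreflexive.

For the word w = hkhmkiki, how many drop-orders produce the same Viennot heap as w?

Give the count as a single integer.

56

0(h) covers ∅
1(k) covers 0:h
2(h) covers 1:k
3(m) covers ∅
4(k) covers 2:h
5(i) covers 3:m
6(k) covers 4:k
7(i) covers 5:i
floor of heap: 0:h, 3:m
completions by unplaced set U, small U first (add the entries for U minus each lowest piece of U):
  |U|=1: {6}:1  {7}:1
  |U|=2: {4,6}:1  {5,7}:1  {6,7}:2
  |U|=3: {2,4,6}:1  {3,5,7}:1  {4,6,7}:3  {5,6,7}:3
  |U|=4: {1,2,4,6}:1  {2,4,6,7}:4  {3,5,6,7}:4  {4,5,6,7}:6
  |U|=5: {0,1,2,4,6}:1  {1,2,4,6,7}:5  {2,4,5,6,7}:10  {3,4,5,6,7}:10
  |U|=6: {0,1,2,4,6,7}:6  {1,2,4,5,6,7}:15  {2,3,4,5,6,7}:20
  start at 0(h): 35
  start at 3(m): 21
sum over floor = 56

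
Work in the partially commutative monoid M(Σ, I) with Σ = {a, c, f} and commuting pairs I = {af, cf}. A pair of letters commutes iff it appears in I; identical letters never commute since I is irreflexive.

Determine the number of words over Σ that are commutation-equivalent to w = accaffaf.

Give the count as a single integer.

56

drop 0:a onto floor
drop 1:c onto {0:a}
drop 2:c onto {1:c}
drop 3:a onto {2:c}
drop 4:f onto floor
drop 5:f onto {4:f}
drop 6:a onto {3:a}
drop 7:f onto {5:f}
ground layer = {0:a, 4:f}
drop-orders for the pieces not yet dropped (sum over which currently-grounded one goes next):
  1 to go: {6} 1  {7} 1
  2 to go: {3,6} 1  {5,7} 1  {6,7} 2
  3 to go: {2,3,6} 1  {3,6,7} 3  {4,5,7} 1  {5,6,7} 3
  4 to go: {1,2,3,6} 1  {2,3,6,7} 4  {3,5,6,7} 6  {4,5,6,7} 4
  5 to go: {0,1,2,3,6} 1  {1,2,3,6,7} 5  {2,3,5,6,7} 10  {3,4,5,6,7} 10
  6 to go: {0,1,2,3,6,7} 6  {1,2,3,5,6,7} 15  {2,3,4,5,6,7} 20
  if 0:a drops first: 35 orders
  if 4:f drops first: 21 orders
heap linearizations: 56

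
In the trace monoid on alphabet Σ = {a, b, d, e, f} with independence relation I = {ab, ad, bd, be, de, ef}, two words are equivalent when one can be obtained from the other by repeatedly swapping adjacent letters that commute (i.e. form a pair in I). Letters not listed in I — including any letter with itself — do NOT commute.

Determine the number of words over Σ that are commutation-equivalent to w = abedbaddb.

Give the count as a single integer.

1680

0(a) covers ∅
1(b) covers ∅
2(e) covers 0:a
3(d) covers ∅
4(b) covers 1:b
5(a) covers 2:e
6(d) covers 3:d
7(d) covers 6:d
8(b) covers 4:b
floor of heap: 0:a, 1:b, 3:d
completions by unplaced set U, small U first (add the entries for U minus each lowest piece of U):
  |U|=1: {5}:1  {7}:1  {8}:1
  |U|=2: {2,5}:1  {4,8}:1  {5,7}:2  {5,8}:2  {6,7}:1  {7,8}:2
  |U|=3: {0,2,5}:1  {1,4,8}:1  {2,5,7}:3  {2,5,8}:3  {3,6,7}:1  {4,5,8}:3  {4,7,8}:3  {5,6,7}:3  {5,7,8}:6  {6,7,8}:3
  |U|=4: {0,2,5,7}:4  {0,2,5,8}:4  {1,4,5,8}:4  {1,4,7,8}:4  {2,4,5,8}:6  {2,5,6,7}:6  {2,5,7,8}:12  {3,5,6,7}:4  {3,6,7,8}:4  {4,5,7,8}:12  {4,6,7,8}:6  {5,6,7,8}:12
  |U|=5: {0,2,4,5,8}:10  {0,2,5,6,7}:10  {0,2,5,7,8}:20  {1,2,4,5,8}:10  {1,4,5,7,8}:20  {1,4,6,7,8}:10  {2,3,5,6,7}:10  {2,4,5,7,8}:30  {2,5,6,7,8}:30  {3,4,6,7,8}:10  {3,5,6,7,8}:20  {4,5,6,7,8}:30
  |U|=6: {0,1,2,4,5,8}:20  {0,2,3,5,6,7}:20  {0,2,4,5,7,8}:60  {0,2,5,6,7,8}:60  {1,2,4,5,7,8}:60  {1,3,4,6,7,8}:20  {1,4,5,6,7,8}:60  {2,3,5,6,7,8}:60  {2,4,5,6,7,8}:90  {3,4,5,6,7,8}:60
  |U|=7: {0,1,2,4,5,7,8}:140  {0,2,3,5,6,7,8}:140  {0,2,4,5,6,7,8}:210  {1,2,4,5,6,7,8}:210  {1,3,4,5,6,7,8}:140  {2,3,4,5,6,7,8}:210
  start at 0(a): 560
  start at 1(b): 560
  start at 3(d): 560
sum over floor = 1680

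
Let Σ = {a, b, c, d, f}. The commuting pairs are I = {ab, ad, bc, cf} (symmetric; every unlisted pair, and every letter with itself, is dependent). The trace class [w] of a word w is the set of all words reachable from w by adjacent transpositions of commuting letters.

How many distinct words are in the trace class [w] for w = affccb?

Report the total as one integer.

10

#0=a has no predecessor
#1=f depends on [0:a]
#2=f depends on [1:f]
#3=c depends on [0:a]
#4=c depends on [3:c]
#5=b depends on [2:f]
sources: [0:a]
N(rest) = Σ N(rest − s) over sources s of rest; N(one piece) = 1:
  size 1 → [4]=1  [5]=1
  size 2 → [2,5]=1  [3,4]=1  [4,5]=2
  size 3 → [1,2,5]=1  [2,4,5]=3  [3,4,5]=3
  size 4 → [1,2,4,5]=4  [2,3,4,5]=6
  first=0(a) contributes 10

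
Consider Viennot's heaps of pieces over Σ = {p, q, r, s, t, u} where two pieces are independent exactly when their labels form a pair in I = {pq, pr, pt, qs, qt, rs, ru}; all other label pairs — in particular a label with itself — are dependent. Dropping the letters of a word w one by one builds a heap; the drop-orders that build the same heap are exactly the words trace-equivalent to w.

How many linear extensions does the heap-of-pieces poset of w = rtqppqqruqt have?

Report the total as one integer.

drop 0:r onto floor
drop 1:t onto {0:r}
drop 2:q onto {0:r}
drop 3:p onto floor
drop 4:p onto {3:p}
drop 5:q onto {2:q}
drop 6:q onto {5:q}
drop 7:r onto {1:t, 6:q}
drop 8:u onto {1:t, 4:p, 6:q}
drop 9:q onto {7:r, 8:u}
drop 10:t onto {7:r, 8:u}
ground layer = {0:r, 3:p}
drop-orders for the pieces not yet dropped (sum over which currently-grounded one goes next):
  1 to go: {9} 1  {10} 1
  2 to go: {9,10} 2
  3 to go: {7,9,10} 2  {8,9,10} 2
  4 to go: {4,8,9,10} 2  {7,8,9,10} 4
  5 to go: {1,7,8,9,10} 4  {3,4,8,9,10} 2  {4,7,8,9,10} 6  {6,7,8,9,10} 4
  6 to go: {1,4,7,8,9,10} 10  {1,6,7,8,9,10} 8  {3,4,7,8,9,10} 8  {4,6,7,8,9,10} 10  {5,6,7,8,9,10} 4
  7 to go: {1,3,4,7,8,9,10} 18  {1,4,6,7,8,9,10} 28  {1,5,6,7,8,9,10} 12  {2,5,6,7,8,9,10} 4  {3,4,6,7,8,9,10} 18  {4,5,6,7,8,9,10} 14
  8 to go: {1,2,5,6,7,8,9,10} 16  {1,3,4,6,7,8,9,10} 64  {1,4,5,6,7,8,9,10} 54  {2,4,5,6,7,8,9,10} 18  {3,4,5,6,7,8,9,10} 32
  9 to go: {0,1,2,5,6,7,8,9,10} 16  {1,2,4,5,6,7,8,9,10} 88  {1,3,4,5,6,7,8,9,10} 150  {2,3,4,5,6,7,8,9,10} 50
  if 0:r drops first: 288 orders
  if 3:p drops first: 104 orders
heap linearizations: 392

392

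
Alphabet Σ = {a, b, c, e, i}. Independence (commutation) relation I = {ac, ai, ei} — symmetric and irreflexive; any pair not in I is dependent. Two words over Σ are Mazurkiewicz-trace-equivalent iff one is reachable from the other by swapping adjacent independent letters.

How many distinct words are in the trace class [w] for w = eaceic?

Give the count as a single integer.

drop 0:e onto floor
drop 1:a onto {0:e}
drop 2:c onto {0:e}
drop 3:e onto {1:a, 2:c}
drop 4:i onto {2:c}
drop 5:c onto {3:e, 4:i}
ground layer = {0:e}
drop-orders for the pieces not yet dropped (sum over which currently-grounded one goes next):
  1 to go: {5} 1
  2 to go: {3,5} 1  {4,5} 1
  3 to go: {1,3,5} 1  {3,4,5} 2
  4 to go: {1,3,4,5} 3  {2,3,4,5} 2
  if 0:e drops first: 5 orders

5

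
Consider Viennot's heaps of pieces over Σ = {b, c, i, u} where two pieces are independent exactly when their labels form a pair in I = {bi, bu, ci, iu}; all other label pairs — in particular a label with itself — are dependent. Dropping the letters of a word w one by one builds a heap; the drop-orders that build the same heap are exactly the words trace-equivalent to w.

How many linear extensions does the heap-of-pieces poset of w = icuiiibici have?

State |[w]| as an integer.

drop 0:i onto floor
drop 1:c onto floor
drop 2:u onto {1:c}
drop 3:i onto {0:i}
drop 4:i onto {3:i}
drop 5:i onto {4:i}
drop 6:b onto {1:c}
drop 7:i onto {5:i}
drop 8:c onto {2:u, 6:b}
drop 9:i onto {7:i}
ground layer = {0:i, 1:c}
drop-orders for the pieces not yet dropped (sum over which currently-grounded one goes next):
  1 to go: {8} 1  {9} 1
  2 to go: {2,8} 1  {6,8} 1  {7,9} 1  {8,9} 2
  3 to go: {2,6,8} 2  {2,8,9} 3  {5,7,9} 1  {6,8,9} 3  {7,8,9} 3
  4 to go: {1,2,6,8} 2  {2,6,8,9} 8  {2,7,8,9} 6  {4,5,7,9} 1  {5,7,8,9} 4  {6,7,8,9} 6
  5 to go: {1,2,6,8,9} 10  {2,5,7,8,9} 10  {2,6,7,8,9} 20  {3,4,5,7,9} 1  {4,5,7,8,9} 5  {5,6,7,8,9} 10
  6 to go: {0,3,4,5,7,9} 1  {1,2,6,7,8,9} 30  {2,4,5,7,8,9} 15  {2,5,6,7,8,9} 40  {3,4,5,7,8,9} 6  {4,5,6,7,8,9} 15
  7 to go: {0,3,4,5,7,8,9} 7  {1,2,5,6,7,8,9} 70  {2,3,4,5,7,8,9} 21  {2,4,5,6,7,8,9} 70  {3,4,5,6,7,8,9} 21
  8 to go: {0,2,3,4,5,7,8,9} 28  {0,3,4,5,6,7,8,9} 28  {1,2,4,5,6,7,8,9} 140  {2,3,4,5,6,7,8,9} 112
  if 0:i drops first: 252 orders
  if 1:c drops first: 168 orders
heap linearizations: 420

420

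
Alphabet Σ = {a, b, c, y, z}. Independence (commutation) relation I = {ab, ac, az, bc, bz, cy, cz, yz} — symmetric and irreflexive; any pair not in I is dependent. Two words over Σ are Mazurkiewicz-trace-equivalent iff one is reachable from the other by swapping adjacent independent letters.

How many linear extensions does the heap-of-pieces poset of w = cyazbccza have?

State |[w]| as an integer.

3780

drop 0:c onto floor
drop 1:y onto floor
drop 2:a onto {1:y}
drop 3:z onto floor
drop 4:b onto {1:y}
drop 5:c onto {0:c}
drop 6:c onto {5:c}
drop 7:z onto {3:z}
drop 8:a onto {2:a}
ground layer = {0:c, 1:y, 3:z}
drop-orders for the pieces not yet dropped (sum over which currently-grounded one goes next):
  1 to go: {4} 1  {6} 1  {7} 1  {8} 1
  2 to go: {2,8} 1  {3,7} 1  {4,6} 2  {4,7} 2  {4,8} 2  {5,6} 1  {6,7} 2  {6,8} 2  {7,8} 2
  3 to go: {0,5,6} 1  {2,4,8} 3  {2,6,8} 3  {2,7,8} 3  {3,4,7} 3  {3,6,7} 3  {3,7,8} 3  {4,5,6} 3  {4,6,7} 6  {4,6,8} 6  {4,7,8} 6  {5,6,7} 3  {5,6,8} 3  {6,7,8} 6
  4 to go: {0,4,5,6} 4  {0,5,6,7} 4  {0,5,6,8} 4  {1,2,4,8} 3  {2,3,7,8} 6  {2,4,6,8} 12  {2,4,7,8} 12  {2,5,6,8} 6  {2,6,7,8} 12  {3,4,6,7} 12  {3,4,7,8} 12  {3,5,6,7} 6  {3,6,7,8} 12  {4,5,6,7} 12  {4,5,6,8} 12  {4,6,7,8} 24  {5,6,7,8} 12
  5 to go: {0,2,5,6,8} 10  {0,3,5,6,7} 10  {0,4,5,6,7} 20  {0,4,5,6,8} 20  {0,5,6,7,8} 20  {1,2,4,6,8} 15  {1,2,4,7,8} 15  {2,3,4,7,8} 30  {2,3,6,7,8} 30  {2,4,5,6,8} 30  {2,4,6,7,8} 60  {2,5,6,7,8} 30  {3,4,5,6,7} 30  {3,4,6,7,8} 60  {3,5,6,7,8} 30  {4,5,6,7,8} 60
  6 to go: {0,2,4,5,6,8} 60  {0,2,5,6,7,8} 60  {0,3,4,5,6,7} 60  {0,3,5,6,7,8} 60  {0,4,5,6,7,8} 120  {1,2,3,4,7,8} 45  {1,2,4,5,6,8} 45  {1,2,4,6,7,8} 90  {2,3,4,6,7,8} 180  {2,3,5,6,7,8} 90  {2,4,5,6,7,8} 180  {3,4,5,6,7,8} 180
  7 to go: {0,1,2,4,5,6,8} 105  {0,2,3,5,6,7,8} 210  {0,2,4,5,6,7,8} 420  {0,3,4,5,6,7,8} 420  {1,2,3,4,6,7,8} 315  {1,2,4,5,6,7,8} 315  {2,3,4,5,6,7,8} 630
  if 0:c drops first: 1260 orders
  if 1:y drops first: 1680 orders
  if 3:z drops first: 840 orders
heap linearizations: 3780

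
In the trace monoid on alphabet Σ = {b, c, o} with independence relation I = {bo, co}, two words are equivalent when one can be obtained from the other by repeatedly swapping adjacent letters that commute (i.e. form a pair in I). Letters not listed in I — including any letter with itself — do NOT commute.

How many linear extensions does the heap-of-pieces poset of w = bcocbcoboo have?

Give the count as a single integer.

#0=b has no predecessor
#1=c depends on [0:b]
#2=o has no predecessor
#3=c depends on [1:c]
#4=b depends on [3:c]
#5=c depends on [4:b]
#6=o depends on [2:o]
#7=b depends on [5:c]
#8=o depends on [6:o]
#9=o depends on [8:o]
sources: [0:b, 2:o]
N(rest) = Σ N(rest − s) over sources s of rest; N(one piece) = 1:
  size 1 → [7]=1  [9]=1
  size 2 → [5,7]=1  [7,9]=2  [8,9]=1
  size 3 → [4,5,7]=1  [5,7,9]=3  [6,8,9]=1  [7,8,9]=3
  size 4 → [2,6,8,9]=1  [3,4,5,7]=1  [4,5,7,9]=4  [5,7,8,9]=6  [6,7,8,9]=4
  size 5 → [1,3,4,5,7]=1  [2,6,7,8,9]=5  [3,4,5,7,9]=5  [4,5,7,8,9]=10  [5,6,7,8,9]=10
  size 6 → [0,1,3,4,5,7]=1  [1,3,4,5,7,9]=6  [2,5,6,7,8,9]=15  [3,4,5,7,8,9]=15  [4,5,6,7,8,9]=20
  size 7 → [0,1,3,4,5,7,9]=7  [1,3,4,5,7,8,9]=21  [2,4,5,6,7,8,9]=35  [3,4,5,6,7,8,9]=35
  size 8 → [0,1,3,4,5,7,8,9]=28  [1,3,4,5,6,7,8,9]=56  [2,3,4,5,6,7,8,9]=70
  first=0(b) contributes 126
  first=2(o) contributes 84
|[w]| = 210

210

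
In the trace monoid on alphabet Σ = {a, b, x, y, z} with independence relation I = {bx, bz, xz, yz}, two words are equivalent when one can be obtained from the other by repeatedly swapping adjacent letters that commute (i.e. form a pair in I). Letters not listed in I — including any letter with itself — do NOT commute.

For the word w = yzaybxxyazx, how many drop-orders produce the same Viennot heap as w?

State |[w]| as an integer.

12

drop 0:y onto floor
drop 1:z onto floor
drop 2:a onto {0:y, 1:z}
drop 3:y onto {2:a}
drop 4:b onto {3:y}
drop 5:x onto {3:y}
drop 6:x onto {5:x}
drop 7:y onto {4:b, 6:x}
drop 8:a onto {7:y}
drop 9:z onto {8:a}
drop 10:x onto {8:a}
ground layer = {0:y, 1:z}
drop-orders for the pieces not yet dropped (sum over which currently-grounded one goes next):
  1 to go: {9} 1  {10} 1
  2 to go: {9,10} 2
  3 to go: {8,9,10} 2
  4 to go: {7,8,9,10} 2
  5 to go: {4,7,8,9,10} 2  {6,7,8,9,10} 2
  6 to go: {4,6,7,8,9,10} 4  {5,6,7,8,9,10} 2
  7 to go: {4,5,6,7,8,9,10} 6
  8 to go: {3,4,5,6,7,8,9,10} 6
  9 to go: {2,3,4,5,6,7,8,9,10} 6
  if 0:y drops first: 6 orders
  if 1:z drops first: 6 orders
heap linearizations: 12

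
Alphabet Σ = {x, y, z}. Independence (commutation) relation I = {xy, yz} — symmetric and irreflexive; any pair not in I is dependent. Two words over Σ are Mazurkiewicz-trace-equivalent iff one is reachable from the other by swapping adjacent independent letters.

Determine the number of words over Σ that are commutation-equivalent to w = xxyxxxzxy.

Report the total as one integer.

#0=x has no predecessor
#1=x depends on [0:x]
#2=y has no predecessor
#3=x depends on [1:x]
#4=x depends on [3:x]
#5=x depends on [4:x]
#6=z depends on [5:x]
#7=x depends on [6:z]
#8=y depends on [2:y]
sources: [0:x, 2:y]
N(rest) = Σ N(rest − s) over sources s of rest; N(one piece) = 1:
  size 1 → [7]=1  [8]=1
  size 2 → [2,8]=1  [6,7]=1  [7,8]=2
  size 3 → [2,7,8]=3  [5,6,7]=1  [6,7,8]=3
  size 4 → [2,6,7,8]=6  [4,5,6,7]=1  [5,6,7,8]=4
  size 5 → [2,5,6,7,8]=10  [3,4,5,6,7]=1  [4,5,6,7,8]=5
  size 6 → [1,3,4,5,6,7]=1  [2,4,5,6,7,8]=15  [3,4,5,6,7,8]=6
  size 7 → [0,1,3,4,5,6,7]=1  [1,3,4,5,6,7,8]=7  [2,3,4,5,6,7,8]=21
  first=0(x) contributes 28
  first=2(y) contributes 8
|[w]| = 36

36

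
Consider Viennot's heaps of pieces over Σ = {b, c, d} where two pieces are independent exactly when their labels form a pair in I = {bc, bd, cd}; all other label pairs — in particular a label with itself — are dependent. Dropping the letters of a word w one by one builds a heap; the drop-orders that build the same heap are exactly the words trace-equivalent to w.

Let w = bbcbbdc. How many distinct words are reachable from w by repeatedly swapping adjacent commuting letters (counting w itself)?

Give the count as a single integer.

drop 0:b onto floor
drop 1:b onto {0:b}
drop 2:c onto floor
drop 3:b onto {1:b}
drop 4:b onto {3:b}
drop 5:d onto floor
drop 6:c onto {2:c}
ground layer = {0:b, 2:c, 5:d}
drop-orders for the pieces not yet dropped (sum over which currently-grounded one goes next):
  1 to go: {4} 1  {5} 1  {6} 1
  2 to go: {2,6} 1  {3,4} 1  {4,5} 2  {4,6} 2  {5,6} 2
  3 to go: {1,3,4} 1  {2,4,6} 3  {2,5,6} 3  {3,4,5} 3  {3,4,6} 3  {4,5,6} 6
  4 to go: {0,1,3,4} 1  {1,3,4,5} 4  {1,3,4,6} 4  {2,3,4,6} 6  {2,4,5,6} 12  {3,4,5,6} 12
  5 to go: {0,1,3,4,5} 5  {0,1,3,4,6} 5  {1,2,3,4,6} 10  {1,3,4,5,6} 20  {2,3,4,5,6} 30
  if 0:b drops first: 60 orders
  if 2:c drops first: 30 orders
  if 5:d drops first: 15 orders
heap linearizations: 105

105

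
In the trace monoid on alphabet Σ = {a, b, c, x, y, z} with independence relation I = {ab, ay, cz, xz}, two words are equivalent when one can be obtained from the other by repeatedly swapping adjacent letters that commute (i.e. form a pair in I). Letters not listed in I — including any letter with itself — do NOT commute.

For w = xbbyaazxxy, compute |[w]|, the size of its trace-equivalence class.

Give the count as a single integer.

30

drop 0:x onto floor
drop 1:b onto {0:x}
drop 2:b onto {1:b}
drop 3:y onto {2:b}
drop 4:a onto {0:x}
drop 5:a onto {4:a}
drop 6:z onto {3:y, 5:a}
drop 7:x onto {3:y, 5:a}
drop 8:x onto {7:x}
drop 9:y onto {6:z, 8:x}
ground layer = {0:x}
drop-orders for the pieces not yet dropped (sum over which currently-grounded one goes next):
  1 to go: {9} 1
  2 to go: {6,9} 1  {8,9} 1
  3 to go: {6,8,9} 2  {7,8,9} 1
  4 to go: {6,7,8,9} 3
  5 to go: {3,6,7,8,9} 3  {5,6,7,8,9} 3
  6 to go: {2,3,6,7,8,9} 3  {3,5,6,7,8,9} 6  {4,5,6,7,8,9} 3
  7 to go: {1,2,3,6,7,8,9} 3  {2,3,5,6,7,8,9} 9  {3,4,5,6,7,8,9} 9
  8 to go: {1,2,3,5,6,7,8,9} 12  {2,3,4,5,6,7,8,9} 18
  if 0:x drops first: 30 orders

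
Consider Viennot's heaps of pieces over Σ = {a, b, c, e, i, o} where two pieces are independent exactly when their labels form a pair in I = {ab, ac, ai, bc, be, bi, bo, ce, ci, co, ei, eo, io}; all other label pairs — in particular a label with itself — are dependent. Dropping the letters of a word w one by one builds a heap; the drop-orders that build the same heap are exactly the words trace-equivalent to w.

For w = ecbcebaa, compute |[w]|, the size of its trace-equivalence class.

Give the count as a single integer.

0(e) covers ∅
1(c) covers ∅
2(b) covers ∅
3(c) covers 1:c
4(e) covers 0:e
5(b) covers 2:b
6(a) covers 4:e
7(a) covers 6:a
floor of heap: 0:e, 1:c, 2:b
completions by unplaced set U, small U first (add the entries for U minus each lowest piece of U):
  |U|=1: {3}:1  {5}:1  {7}:1
  |U|=2: {1,3}:1  {2,5}:1  {3,5}:2  {3,7}:2  {5,7}:2  {6,7}:1
  |U|=3: {1,3,5}:3  {1,3,7}:3  {2,3,5}:3  {2,5,7}:3  {3,5,7}:6  {3,6,7}:3  {4,6,7}:1  {5,6,7}:3
  |U|=4: {0,4,6,7}:1  {1,2,3,5}:6  {1,3,5,7}:12  {1,3,6,7}:6  {2,3,5,7}:12  {2,5,6,7}:6  {3,4,6,7}:4  {3,5,6,7}:12  {4,5,6,7}:4
  |U|=5: {0,3,4,6,7}:5  {0,4,5,6,7}:5  {1,2,3,5,7}:30  {1,3,4,6,7}:10  {1,3,5,6,7}:30  {2,3,5,6,7}:30  {2,4,5,6,7}:10  {3,4,5,6,7}:20
  |U|=6: {0,1,3,4,6,7}:15  {0,2,4,5,6,7}:15  {0,3,4,5,6,7}:30  {1,2,3,5,6,7}:90  {1,3,4,5,6,7}:60  {2,3,4,5,6,7}:60
  start at 0(e): 210
  start at 1(c): 105
  start at 2(b): 105
sum over floor = 420

420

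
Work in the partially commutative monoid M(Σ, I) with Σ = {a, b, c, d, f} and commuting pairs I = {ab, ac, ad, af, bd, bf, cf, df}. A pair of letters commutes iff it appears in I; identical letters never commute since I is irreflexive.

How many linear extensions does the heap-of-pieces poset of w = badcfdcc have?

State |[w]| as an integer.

drop 0:b onto floor
drop 1:a onto floor
drop 2:d onto floor
drop 3:c onto {0:b, 2:d}
drop 4:f onto floor
drop 5:d onto {3:c}
drop 6:c onto {5:d}
drop 7:c onto {6:c}
ground layer = {0:b, 1:a, 2:d, 4:f}
drop-orders for the pieces not yet dropped (sum over which currently-grounded one goes next):
  1 to go: {1} 1  {4} 1  {7} 1
  2 to go: {1,4} 2  {1,7} 2  {4,7} 2  {6,7} 1
  3 to go: {1,4,7} 6  {1,6,7} 3  {4,6,7} 3  {5,6,7} 1
  4 to go: {1,4,6,7} 12  {1,5,6,7} 4  {3,5,6,7} 1  {4,5,6,7} 4
  5 to go: {0,3,5,6,7} 1  {1,3,5,6,7} 5  {1,4,5,6,7} 20  {2,3,5,6,7} 1  {3,4,5,6,7} 5
  6 to go: {0,1,3,5,6,7} 6  {0,2,3,5,6,7} 2  {0,3,4,5,6,7} 6  {1,2,3,5,6,7} 6  {1,3,4,5,6,7} 30  {2,3,4,5,6,7} 6
  if 0:b drops first: 42 orders
  if 1:a drops first: 14 orders
  if 2:d drops first: 42 orders
  if 4:f drops first: 14 orders
heap linearizations: 112

112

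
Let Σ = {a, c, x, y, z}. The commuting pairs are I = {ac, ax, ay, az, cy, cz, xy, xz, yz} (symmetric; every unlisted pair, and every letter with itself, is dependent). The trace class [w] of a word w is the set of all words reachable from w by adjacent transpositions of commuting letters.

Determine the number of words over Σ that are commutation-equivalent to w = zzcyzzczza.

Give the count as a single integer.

#0=z has no predecessor
#1=z depends on [0:z]
#2=c has no predecessor
#3=y has no predecessor
#4=z depends on [1:z]
#5=z depends on [4:z]
#6=c depends on [2:c]
#7=z depends on [5:z]
#8=z depends on [7:z]
#9=a has no predecessor
sources: [0:z, 2:c, 3:y, 9:a]
N(rest) = Σ N(rest − s) over sources s of rest; N(one piece) = 1:
  size 1 → [3]=1  [6]=1  [8]=1  [9]=1
  size 2 → [2,6]=1  [3,6]=2  [3,8]=2  [3,9]=2  [6,8]=2  [6,9]=2  [7,8]=1  [8,9]=2
  size 3 → [2,3,6]=3  [2,6,8]=3  [2,6,9]=3  [3,6,8]=6  [3,6,9]=6  [3,7,8]=3  [3,8,9]=6  [5,7,8]=1  [6,7,8]=3  [6,8,9]=6  [7,8,9]=3
  size 4 → [2,3,6,8]=12  [2,3,6,9]=12  [2,6,7,8]=6  [2,6,8,9]=12  [3,5,7,8]=4  [3,6,7,8]=12  [3,6,8,9]=24  [3,7,8,9]=12  [4,5,7,8]=1  [5,6,7,8]=4  [5,7,8,9]=4  [6,7,8,9]=12
  size 5 → [1,4,5,7,8]=1  [2,3,6,7,8]=30  [2,3,6,8,9]=60  [2,5,6,7,8]=10  [2,6,7,8,9]=30  [3,4,5,7,8]=5  [3,5,6,7,8]=20  [3,5,7,8,9]=20  [3,6,7,8,9]=60  [4,5,6,7,8]=5  [4,5,7,8,9]=5  [5,6,7,8,9]=20
  size 6 → [0,1,4,5,7,8]=1  [1,3,4,5,7,8]=6  [1,4,5,6,7,8]=6  [1,4,5,7,8,9]=6  [2,3,5,6,7,8]=60  [2,3,6,7,8,9]=180  [2,4,5,6,7,8]=15  [2,5,6,7,8,9]=60  [3,4,5,6,7,8]=30  [3,4,5,7,8,9]=30  [3,5,6,7,8,9]=120  [4,5,6,7,8,9]=30
  size 7 → [0,1,3,4,5,7,8]=7  [0,1,4,5,6,7,8]=7  [0,1,4,5,7,8,9]=7  [1,2,4,5,6,7,8]=21  [1,3,4,5,6,7,8]=42  [1,3,4,5,7,8,9]=42  [1,4,5,6,7,8,9]=42  [2,3,4,5,6,7,8]=105  [2,3,5,6,7,8,9]=420  [2,4,5,6,7,8,9]=105  [3,4,5,6,7,8,9]=210
  size 8 → [0,1,2,4,5,6,7,8]=28  [0,1,3,4,5,6,7,8]=56  [0,1,3,4,5,7,8,9]=56  [0,1,4,5,6,7,8,9]=56  [1,2,3,4,5,6,7,8]=168  [1,2,4,5,6,7,8,9]=168  [1,3,4,5,6,7,8,9]=336  [2,3,4,5,6,7,8,9]=840
  first=0(z) contributes 1512
  first=2(c) contributes 504
  first=3(y) contributes 252
  first=9(a) contributes 252
|[w]| = 2520

2520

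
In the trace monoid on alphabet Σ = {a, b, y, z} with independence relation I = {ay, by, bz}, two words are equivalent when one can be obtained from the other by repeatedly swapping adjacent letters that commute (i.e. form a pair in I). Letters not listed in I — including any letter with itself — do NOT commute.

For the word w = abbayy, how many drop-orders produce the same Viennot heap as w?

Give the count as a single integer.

drop 0:a onto floor
drop 1:b onto {0:a}
drop 2:b onto {1:b}
drop 3:a onto {2:b}
drop 4:y onto floor
drop 5:y onto {4:y}
ground layer = {0:a, 4:y}
drop-orders for the pieces not yet dropped (sum over which currently-grounded one goes next):
  1 to go: {3} 1  {5} 1
  2 to go: {2,3} 1  {3,5} 2  {4,5} 1
  3 to go: {1,2,3} 1  {2,3,5} 3  {3,4,5} 3
  4 to go: {0,1,2,3} 1  {1,2,3,5} 4  {2,3,4,5} 6
  if 0:a drops first: 10 orders
  if 4:y drops first: 5 orders
heap linearizations: 15

15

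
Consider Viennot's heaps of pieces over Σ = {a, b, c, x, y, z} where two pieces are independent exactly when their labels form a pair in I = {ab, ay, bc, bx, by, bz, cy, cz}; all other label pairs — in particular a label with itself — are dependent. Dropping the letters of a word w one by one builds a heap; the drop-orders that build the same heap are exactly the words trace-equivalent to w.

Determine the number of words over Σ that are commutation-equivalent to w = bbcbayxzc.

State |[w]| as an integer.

0(b) covers ∅
1(b) covers 0:b
2(c) covers ∅
3(b) covers 1:b
4(a) covers 2:c
5(y) covers ∅
6(x) covers 4:a, 5:y
7(z) covers 6:x
8(c) covers 6:x
floor of heap: 0:b, 2:c, 5:y
completions by unplaced set U, small U first (add the entries for U minus each lowest piece of U):
  |U|=1: {3}:1  {7}:1  {8}:1
  |U|=2: {1,3}:1  {3,7}:2  {3,8}:2  {7,8}:2
  |U|=3: {0,1,3}:1  {1,3,7}:3  {1,3,8}:3  {3,7,8}:6  {6,7,8}:2
  |U|=4: {0,1,3,7}:4  {0,1,3,8}:4  {1,3,7,8}:12  {3,6,7,8}:8  {4,6,7,8}:2  {5,6,7,8}:2
  |U|=5: {0,1,3,7,8}:20  {1,3,6,7,8}:20  {2,4,6,7,8}:2  {3,4,6,7,8}:10  {3,5,6,7,8}:10  {4,5,6,7,8}:4
  |U|=6: {0,1,3,6,7,8}:40  {1,3,4,6,7,8}:30  {1,3,5,6,7,8}:30  {2,3,4,6,7,8}:12  {2,4,5,6,7,8}:6  {3,4,5,6,7,8}:24
  |U|=7: {0,1,3,4,6,7,8}:70  {0,1,3,5,6,7,8}:70  {1,2,3,4,6,7,8}:42  {1,3,4,5,6,7,8}:84  {2,3,4,5,6,7,8}:42
  start at 0(b): 168
  start at 2(c): 224
  start at 5(y): 112
sum over floor = 504

504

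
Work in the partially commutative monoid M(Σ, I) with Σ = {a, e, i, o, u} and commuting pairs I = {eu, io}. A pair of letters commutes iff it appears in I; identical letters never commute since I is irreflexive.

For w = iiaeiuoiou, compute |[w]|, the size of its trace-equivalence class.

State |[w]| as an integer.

piece 0:i — minimal
piece 1:i rests on {0:i}
piece 2:a rests on {1:i}
piece 3:e rests on {2:a}
piece 4:i rests on {3:e}
piece 5:u rests on {4:i}
piece 6:o rests on {5:u}
piece 7:i rests on {5:u}
piece 8:o rests on {6:o}
piece 9:u rests on {7:i, 8:o}
minimal pieces: {0:i}
ways to finish when only these pieces remain (= sum over removing one remaining piece with nothing left below it):
  1 left: {9}→1
  2 left: {7,9}→1  {8,9}→1
  3 left: {6,8,9}→1  {7,8,9}→2
  4 left: {6,7,8,9}→3
  5 left: {5,6,7,8,9}→3
  6 left: {4,5,6,7,8,9}→3
  7 left: {3,4,5,6,7,8,9}→3
  8 left: {2,3,4,5,6,7,8,9}→3
  placing 0:i first → 3 extensions

3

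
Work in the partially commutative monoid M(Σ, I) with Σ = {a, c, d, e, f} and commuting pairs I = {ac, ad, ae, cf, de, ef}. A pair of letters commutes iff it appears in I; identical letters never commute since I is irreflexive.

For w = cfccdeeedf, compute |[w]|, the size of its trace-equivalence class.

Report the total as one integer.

95

0(c) covers ∅
1(f) covers ∅
2(c) covers 0:c
3(c) covers 2:c
4(d) covers 1:f, 3:c
5(e) covers 3:c
6(e) covers 5:e
7(e) covers 6:e
8(d) covers 4:d
9(f) covers 8:d
floor of heap: 0:c, 1:f
completions by unplaced set U, small U first (add the entries for U minus each lowest piece of U):
  |U|=1: {7}:1  {9}:1
  |U|=2: {6,7}:1  {7,9}:2  {8,9}:1
  |U|=3: {4,8,9}:1  {5,6,7}:1  {6,7,9}:3  {7,8,9}:3
  |U|=4: {1,4,8,9}:1  {4,7,8,9}:4  {5,6,7,9}:4  {6,7,8,9}:6
  |U|=5: {1,4,7,8,9}:5  {4,6,7,8,9}:10  {5,6,7,8,9}:10
  |U|=6: {1,4,6,7,8,9}:15  {4,5,6,7,8,9}:20
  |U|=7: {1,4,5,6,7,8,9}:35  {3,4,5,6,7,8,9}:20
  |U|=8: {1,3,4,5,6,7,8,9}:55  {2,3,4,5,6,7,8,9}:20
  start at 0(c): 75
  start at 1(f): 20
sum over floor = 95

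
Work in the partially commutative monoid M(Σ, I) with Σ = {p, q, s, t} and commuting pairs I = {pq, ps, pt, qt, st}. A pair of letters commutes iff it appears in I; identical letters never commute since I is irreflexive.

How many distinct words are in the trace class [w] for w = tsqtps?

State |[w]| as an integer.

#0=t has no predecessor
#1=s has no predecessor
#2=q depends on [1:s]
#3=t depends on [0:t]
#4=p has no predecessor
#5=s depends on [2:q]
sources: [0:t, 1:s, 4:p]
N(rest) = Σ N(rest − s) over sources s of rest; N(one piece) = 1:
  size 1 → [3]=1  [4]=1  [5]=1
  size 2 → [0,3]=1  [2,5]=1  [3,4]=2  [3,5]=2  [4,5]=2
  size 3 → [0,3,4]=3  [0,3,5]=3  [1,2,5]=1  [2,3,5]=3  [2,4,5]=3  [3,4,5]=6
  size 4 → [0,2,3,5]=6  [0,3,4,5]=12  [1,2,3,5]=4  [1,2,4,5]=4  [2,3,4,5]=12
  first=0(t) contributes 20
  first=1(s) contributes 30
  first=4(p) contributes 10
|[w]| = 60

60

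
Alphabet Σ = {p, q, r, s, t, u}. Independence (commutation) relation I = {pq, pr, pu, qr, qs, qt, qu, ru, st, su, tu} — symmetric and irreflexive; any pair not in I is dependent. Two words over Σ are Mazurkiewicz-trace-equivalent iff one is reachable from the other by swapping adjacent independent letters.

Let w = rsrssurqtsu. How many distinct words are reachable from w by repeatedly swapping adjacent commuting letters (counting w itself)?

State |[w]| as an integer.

0(r) covers ∅
1(s) covers 0:r
2(r) covers 1:s
3(s) covers 2:r
4(s) covers 3:s
5(u) covers ∅
6(r) covers 4:s
7(q) covers ∅
8(t) covers 6:r
9(s) covers 6:r
10(u) covers 5:u
floor of heap: 0:r, 5:u, 7:q
completions by unplaced set U, small U first (add the entries for U minus each lowest piece of U):
  |U|=1: {7}:1  {8}:1  {9}:1  {10}:1
  |U|=2: {5,10}:1  {7,8}:2  {7,9}:2  {7,10}:2  {8,9}:2  {8,10}:2  {9,10}:2
  |U|=3: {5,7,10}:3  {5,8,10}:3  {5,9,10}:3  {6,8,9}:2  {7,8,9}:6  {7,8,10}:6  {7,9,10}:6  {8,9,10}:6
  |U|=4: {4,6,8,9}:2  {5,7,8,10}:12  {5,7,9,10}:12  {5,8,9,10}:12  {6,7,8,9}:8  {6,8,9,10}:8  {7,8,9,10}:24
  |U|=5: {3,4,6,8,9}:2  {4,6,7,8,9}:10  {4,6,8,9,10}:10  {5,6,8,9,10}:20  {5,7,8,9,10}:60  {6,7,8,9,10}:40
  |U|=6: {2,3,4,6,8,9}:2  {3,4,6,7,8,9}:12  {3,4,6,8,9,10}:12  {4,5,6,8,9,10}:30  {4,6,7,8,9,10}:60  {5,6,7,8,9,10}:120
  |U|=7: {1,2,3,4,6,8,9}:2  {2,3,4,6,7,8,9}:14  {2,3,4,6,8,9,10}:14  {3,4,5,6,8,9,10}:42  {3,4,6,7,8,9,10}:84  {4,5,6,7,8,9,10}:210
  |U|=8: {0,1,2,3,4,6,8,9}:2  {1,2,3,4,6,7,8,9}:16  {1,2,3,4,6,8,9,10}:16  {2,3,4,5,6,8,9,10}:56  {2,3,4,6,7,8,9,10}:112  {3,4,5,6,7,8,9,10}:336
  |U|=9: {0,1,2,3,4,6,7,8,9}:18  {0,1,2,3,4,6,8,9,10}:18  {1,2,3,4,5,6,8,9,10}:72  {1,2,3,4,6,7,8,9,10}:144  {2,3,4,5,6,7,8,9,10}:504
  start at 0(r): 720
  start at 5(u): 180
  start at 7(q): 90
sum over floor = 990

990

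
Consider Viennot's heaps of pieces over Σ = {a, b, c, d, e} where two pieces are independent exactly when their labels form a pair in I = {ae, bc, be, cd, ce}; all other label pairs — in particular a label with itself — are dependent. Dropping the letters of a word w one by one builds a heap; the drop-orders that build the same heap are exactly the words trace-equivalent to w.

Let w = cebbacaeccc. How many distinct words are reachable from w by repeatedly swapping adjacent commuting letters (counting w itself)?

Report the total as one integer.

165

#0=c has no predecessor
#1=e has no predecessor
#2=b has no predecessor
#3=b depends on [2:b]
#4=a depends on [0:c, 3:b]
#5=c depends on [4:a]
#6=a depends on [5:c]
#7=e depends on [1:e]
#8=c depends on [6:a]
#9=c depends on [8:c]
#10=c depends on [9:c]
sources: [0:c, 1:e, 2:b]
N(rest) = Σ N(rest − s) over sources s of rest; N(one piece) = 1:
  size 1 → [7]=1  [10]=1
  size 2 → [1,7]=1  [7,10]=2  [9,10]=1
  size 3 → [1,7,10]=3  [7,9,10]=3  [8,9,10]=1
  size 4 → [1,7,9,10]=6  [6,8,9,10]=1  [7,8,9,10]=4
  size 5 → [1,7,8,9,10]=10  [5,6,8,9,10]=1  [6,7,8,9,10]=5
  size 6 → [1,6,7,8,9,10]=15  [4,5,6,8,9,10]=1  [5,6,7,8,9,10]=6
  size 7 → [0,4,5,6,8,9,10]=1  [1,5,6,7,8,9,10]=21  [3,4,5,6,8,9,10]=1  [4,5,6,7,8,9,10]=7
  size 8 → [0,3,4,5,6,8,9,10]=2  [0,4,5,6,7,8,9,10]=8  [1,4,5,6,7,8,9,10]=28  [2,3,4,5,6,8,9,10]=1  [3,4,5,6,7,8,9,10]=8
  size 9 → [0,1,4,5,6,7,8,9,10]=36  [0,2,3,4,5,6,8,9,10]=3  [0,3,4,5,6,7,8,9,10]=18  [1,3,4,5,6,7,8,9,10]=36  [2,3,4,5,6,7,8,9,10]=9
  first=0(c) contributes 45
  first=1(e) contributes 30
  first=2(b) contributes 90
|[w]| = 165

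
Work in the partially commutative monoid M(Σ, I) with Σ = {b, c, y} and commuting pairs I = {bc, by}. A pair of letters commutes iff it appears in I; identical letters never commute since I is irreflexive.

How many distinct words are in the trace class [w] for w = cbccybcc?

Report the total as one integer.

drop 0:c onto floor
drop 1:b onto floor
drop 2:c onto {0:c}
drop 3:c onto {2:c}
drop 4:y onto {3:c}
drop 5:b onto {1:b}
drop 6:c onto {4:y}
drop 7:c onto {6:c}
ground layer = {0:c, 1:b}
drop-orders for the pieces not yet dropped (sum over which currently-grounded one goes next):
  1 to go: {5} 1  {7} 1
  2 to go: {1,5} 1  {5,7} 2  {6,7} 1
  3 to go: {1,5,7} 3  {4,6,7} 1  {5,6,7} 3
  4 to go: {1,5,6,7} 6  {3,4,6,7} 1  {4,5,6,7} 4
  5 to go: {1,4,5,6,7} 10  {2,3,4,6,7} 1  {3,4,5,6,7} 5
  6 to go: {0,2,3,4,6,7} 1  {1,3,4,5,6,7} 15  {2,3,4,5,6,7} 6
  if 0:c drops first: 21 orders
  if 1:b drops first: 7 orders
heap linearizations: 28

28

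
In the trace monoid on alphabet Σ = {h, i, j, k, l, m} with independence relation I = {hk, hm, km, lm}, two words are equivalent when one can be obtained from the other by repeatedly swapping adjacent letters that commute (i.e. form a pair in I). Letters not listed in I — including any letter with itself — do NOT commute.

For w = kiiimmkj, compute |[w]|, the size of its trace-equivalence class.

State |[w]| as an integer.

#0=k has no predecessor
#1=i depends on [0:k]
#2=i depends on [1:i]
#3=i depends on [2:i]
#4=m depends on [3:i]
#5=m depends on [4:m]
#6=k depends on [3:i]
#7=j depends on [5:m, 6:k]
sources: [0:k]
N(rest) = Σ N(rest − s) over sources s of rest; N(one piece) = 1:
  size 1 → [7]=1
  size 2 → [5,7]=1  [6,7]=1
  size 3 → [4,5,7]=1  [5,6,7]=2
  size 4 → [4,5,6,7]=3
  size 5 → [3,4,5,6,7]=3
  size 6 → [2,3,4,5,6,7]=3
  first=0(k) contributes 3

3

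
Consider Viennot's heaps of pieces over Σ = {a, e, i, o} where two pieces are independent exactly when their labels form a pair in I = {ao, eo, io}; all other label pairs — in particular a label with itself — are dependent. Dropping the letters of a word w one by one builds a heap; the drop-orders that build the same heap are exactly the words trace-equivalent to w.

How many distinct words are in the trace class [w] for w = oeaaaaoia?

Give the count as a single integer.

piece 0:o — minimal
piece 1:e — minimal
piece 2:a rests on {1:e}
piece 3:a rests on {2:a}
piece 4:a rests on {3:a}
piece 5:a rests on {4:a}
piece 6:o rests on {0:o}
piece 7:i rests on {5:a}
piece 8:a rests on {7:i}
minimal pieces: {0:o, 1:e}
ways to finish when only these pieces remain (= sum over removing one remaining piece with nothing left below it):
  1 left: {6}→1  {8}→1
  2 left: {0,6}→1  {6,8}→2  {7,8}→1
  3 left: {0,6,8}→3  {5,7,8}→1  {6,7,8}→3
  4 left: {0,6,7,8}→6  {4,5,7,8}→1  {5,6,7,8}→4
  5 left: {0,5,6,7,8}→10  {3,4,5,7,8}→1  {4,5,6,7,8}→5
  6 left: {0,4,5,6,7,8}→15  {2,3,4,5,7,8}→1  {3,4,5,6,7,8}→6
  7 left: {0,3,4,5,6,7,8}→21  {1,2,3,4,5,7,8}→1  {2,3,4,5,6,7,8}→7
  placing 0:o first → 8 extensions
  placing 1:e first → 28 extensions
total linear extensions = 36

36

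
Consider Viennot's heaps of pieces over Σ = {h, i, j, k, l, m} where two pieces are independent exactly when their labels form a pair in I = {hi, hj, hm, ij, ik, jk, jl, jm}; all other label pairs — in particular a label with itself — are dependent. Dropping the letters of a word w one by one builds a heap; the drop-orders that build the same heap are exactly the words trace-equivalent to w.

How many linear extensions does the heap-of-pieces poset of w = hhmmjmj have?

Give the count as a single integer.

210

piece 0:h — minimal
piece 1:h rests on {0:h}
piece 2:m — minimal
piece 3:m rests on {2:m}
piece 4:j — minimal
piece 5:m rests on {3:m}
piece 6:j rests on {4:j}
minimal pieces: {0:h, 2:m, 4:j}
ways to finish when only these pieces remain (= sum over removing one remaining piece with nothing left below it):
  1 left: {1}→1  {5}→1  {6}→1
  2 left: {0,1}→1  {1,5}→2  {1,6}→2  {3,5}→1  {4,6}→1  {5,6}→2
  3 left: {0,1,5}→3  {0,1,6}→3  {1,3,5}→3  {1,4,6}→3  {1,5,6}→6  {2,3,5}→1  {3,5,6}→3  {4,5,6}→3
  4 left: {0,1,3,5}→6  {0,1,4,6}→6  {0,1,5,6}→12  {1,2,3,5}→4  {1,3,5,6}→12  {1,4,5,6}→12  {2,3,5,6}→4  {3,4,5,6}→6
  5 left: {0,1,2,3,5}→10  {0,1,3,5,6}→30  {0,1,4,5,6}→30  {1,2,3,5,6}→20  {1,3,4,5,6}→30  {2,3,4,5,6}→10
  placing 0:h first → 60 extensions
  placing 2:m first → 90 extensions
  placing 4:j first → 60 extensions
total linear extensions = 210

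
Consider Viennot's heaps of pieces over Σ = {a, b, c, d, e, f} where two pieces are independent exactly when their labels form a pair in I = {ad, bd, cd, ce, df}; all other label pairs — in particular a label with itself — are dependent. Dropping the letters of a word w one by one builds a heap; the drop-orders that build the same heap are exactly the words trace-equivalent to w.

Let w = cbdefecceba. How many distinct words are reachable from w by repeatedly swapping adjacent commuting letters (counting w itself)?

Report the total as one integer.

piece 0:c — minimal
piece 1:b rests on {0:c}
piece 2:d — minimal
piece 3:e rests on {1:b, 2:d}
piece 4:f rests on {3:e}
piece 5:e rests on {4:f}
piece 6:c rests on {4:f}
piece 7:c rests on {6:c}
piece 8:e rests on {5:e}
piece 9:b rests on {7:c, 8:e}
piece 10:a rests on {9:b}
minimal pieces: {0:c, 2:d}
ways to finish when only these pieces remain (= sum over removing one remaining piece with nothing left below it):
  1 left: {10}→1
  2 left: {9,10}→1
  3 left: {7,9,10}→1  {8,9,10}→1
  4 left: {5,8,9,10}→1  {6,7,9,10}→1  {7,8,9,10}→2
  5 left: {5,7,8,9,10}→3  {6,7,8,9,10}→3
  6 left: {5,6,7,8,9,10}→6
  7 left: {4,5,6,7,8,9,10}→6
  8 left: {3,4,5,6,7,8,9,10}→6
  9 left: {1,3,4,5,6,7,8,9,10}→6  {2,3,4,5,6,7,8,9,10}→6
  placing 0:c first → 12 extensions
  placing 2:d first → 6 extensions
total linear extensions = 18

18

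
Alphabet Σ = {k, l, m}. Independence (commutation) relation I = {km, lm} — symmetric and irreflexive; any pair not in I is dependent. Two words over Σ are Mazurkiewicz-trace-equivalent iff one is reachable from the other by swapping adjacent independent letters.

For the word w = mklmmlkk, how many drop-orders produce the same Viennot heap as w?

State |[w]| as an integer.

0(m) covers ∅
1(k) covers ∅
2(l) covers 1:k
3(m) covers 0:m
4(m) covers 3:m
5(l) covers 2:l
6(k) covers 5:l
7(k) covers 6:k
floor of heap: 0:m, 1:k
completions by unplaced set U, small U first (add the entries for U minus each lowest piece of U):
  |U|=1: {4}:1  {7}:1
  |U|=2: {3,4}:1  {4,7}:2  {6,7}:1
  |U|=3: {0,3,4}:1  {3,4,7}:3  {4,6,7}:3  {5,6,7}:1
  |U|=4: {0,3,4,7}:4  {2,5,6,7}:1  {3,4,6,7}:6  {4,5,6,7}:4
  |U|=5: {0,3,4,6,7}:10  {1,2,5,6,7}:1  {2,4,5,6,7}:5  {3,4,5,6,7}:10
  |U|=6: {0,3,4,5,6,7}:20  {1,2,4,5,6,7}:6  {2,3,4,5,6,7}:15
  start at 0(m): 21
  start at 1(k): 35
sum over floor = 56

56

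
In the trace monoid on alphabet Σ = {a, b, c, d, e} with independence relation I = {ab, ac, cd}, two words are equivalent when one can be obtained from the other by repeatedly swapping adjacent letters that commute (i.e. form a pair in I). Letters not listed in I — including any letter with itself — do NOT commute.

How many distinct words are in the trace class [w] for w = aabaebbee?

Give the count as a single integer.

0(a) covers ∅
1(a) covers 0:a
2(b) covers ∅
3(a) covers 1:a
4(e) covers 2:b, 3:a
5(b) covers 4:e
6(b) covers 5:b
7(e) covers 6:b
8(e) covers 7:e
floor of heap: 0:a, 2:b
completions by unplaced set U, small U first (add the entries for U minus each lowest piece of U):
  |U|=1: {8}:1
  |U|=2: {7,8}:1
  |U|=3: {6,7,8}:1
  |U|=4: {5,6,7,8}:1
  |U|=5: {4,5,6,7,8}:1
  |U|=6: {2,4,5,6,7,8}:1  {3,4,5,6,7,8}:1
  |U|=7: {1,3,4,5,6,7,8}:1  {2,3,4,5,6,7,8}:2
  start at 0(a): 3
  start at 2(b): 1
sum over floor = 4

4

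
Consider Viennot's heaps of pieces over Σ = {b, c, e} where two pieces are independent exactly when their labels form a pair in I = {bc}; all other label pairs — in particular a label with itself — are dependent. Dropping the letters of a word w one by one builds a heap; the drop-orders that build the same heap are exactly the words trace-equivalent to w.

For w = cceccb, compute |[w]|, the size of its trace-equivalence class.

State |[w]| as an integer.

0(c) covers ∅
1(c) covers 0:c
2(e) covers 1:c
3(c) covers 2:e
4(c) covers 3:c
5(b) covers 2:e
floor of heap: 0:c
completions by unplaced set U, small U first (add the entries for U minus each lowest piece of U):
  |U|=1: {4}:1  {5}:1
  |U|=2: {3,4}:1  {4,5}:2
  |U|=3: {3,4,5}:3
  |U|=4: {2,3,4,5}:3
  start at 0(c): 3

3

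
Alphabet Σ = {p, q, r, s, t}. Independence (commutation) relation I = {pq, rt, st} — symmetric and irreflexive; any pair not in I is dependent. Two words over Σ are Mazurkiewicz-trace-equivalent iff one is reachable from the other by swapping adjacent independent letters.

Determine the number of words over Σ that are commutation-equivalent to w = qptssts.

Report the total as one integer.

20

#0=q has no predecessor
#1=p has no predecessor
#2=t depends on [0:q, 1:p]
#3=s depends on [0:q, 1:p]
#4=s depends on [3:s]
#5=t depends on [2:t]
#6=s depends on [4:s]
sources: [0:q, 1:p]
N(rest) = Σ N(rest − s) over sources s of rest; N(one piece) = 1:
  size 1 → [5]=1  [6]=1
  size 2 → [2,5]=1  [4,6]=1  [5,6]=2
  size 3 → [2,5,6]=3  [3,4,6]=1  [4,5,6]=3
  size 4 → [2,4,5,6]=6  [3,4,5,6]=4
  size 5 → [2,3,4,5,6]=10
  first=0(q) contributes 10
  first=1(p) contributes 10
|[w]| = 20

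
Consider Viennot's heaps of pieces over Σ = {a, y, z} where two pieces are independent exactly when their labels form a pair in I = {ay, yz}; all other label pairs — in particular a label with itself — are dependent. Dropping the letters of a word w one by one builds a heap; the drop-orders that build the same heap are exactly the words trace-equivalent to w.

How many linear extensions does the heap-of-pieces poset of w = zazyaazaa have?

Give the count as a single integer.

#0=z has no predecessor
#1=a depends on [0:z]
#2=z depends on [1:a]
#3=y has no predecessor
#4=a depends on [2:z]
#5=a depends on [4:a]
#6=z depends on [5:a]
#7=a depends on [6:z]
#8=a depends on [7:a]
sources: [0:z, 3:y]
N(rest) = Σ N(rest − s) over sources s of rest; N(one piece) = 1:
  size 1 → [3]=1  [8]=1
  size 2 → [3,8]=2  [7,8]=1
  size 3 → [3,7,8]=3  [6,7,8]=1
  size 4 → [3,6,7,8]=4  [5,6,7,8]=1
  size 5 → [3,5,6,7,8]=5  [4,5,6,7,8]=1
  size 6 → [2,4,5,6,7,8]=1  [3,4,5,6,7,8]=6
  size 7 → [1,2,4,5,6,7,8]=1  [2,3,4,5,6,7,8]=7
  first=0(z) contributes 8
  first=3(y) contributes 1
|[w]| = 9

9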